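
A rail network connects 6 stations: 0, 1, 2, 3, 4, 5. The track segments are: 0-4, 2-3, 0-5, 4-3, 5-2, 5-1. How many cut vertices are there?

1

Removing 5 increases the component count from 1 to 2, so 5 is a cut vertex.
By contrast removing 1 leaves 1 component; it is not a cut vertex. No other vertex is a cut vertex either.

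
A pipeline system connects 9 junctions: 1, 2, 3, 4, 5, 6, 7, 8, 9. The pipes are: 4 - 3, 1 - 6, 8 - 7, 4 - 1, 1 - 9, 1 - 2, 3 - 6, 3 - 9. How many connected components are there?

5 is isolated — a component by itself.
Starting from 7 we can reach 7, 8. That is one component of size 2.
Starting from 1 we can reach 1, 2, 3, 4, 6, 9. That is one component of size 6.
Total: 3 components.

3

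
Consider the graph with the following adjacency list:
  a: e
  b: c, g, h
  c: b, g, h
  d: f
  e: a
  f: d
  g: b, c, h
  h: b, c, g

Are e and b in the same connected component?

No

The component containing e is {a, e}, and b is not in it.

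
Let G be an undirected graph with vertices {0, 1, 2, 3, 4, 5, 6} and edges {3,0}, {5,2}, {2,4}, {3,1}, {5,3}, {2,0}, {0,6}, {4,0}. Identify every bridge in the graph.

0-6, 1-3

The edges on the cycle 5-3-0-4-2-5 are not bridges since each lies on that cycle.
But removing 6–0 disconnects 6 from 0; removing 3–1 disconnects 3 from 1 — these are bridges.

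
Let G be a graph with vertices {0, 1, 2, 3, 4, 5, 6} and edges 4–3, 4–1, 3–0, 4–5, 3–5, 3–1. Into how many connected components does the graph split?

3

2 is isolated — a component by itself.
6 is isolated — a component by itself.
Starting from 0 we can reach 0, 1, 3, 4, 5. That is one component of size 5.
Total: 3 components.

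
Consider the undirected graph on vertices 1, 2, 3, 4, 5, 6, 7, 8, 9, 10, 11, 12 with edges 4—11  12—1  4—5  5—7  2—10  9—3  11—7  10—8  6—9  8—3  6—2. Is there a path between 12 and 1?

Yes

From 12 we can reach 1, 12, which includes 1.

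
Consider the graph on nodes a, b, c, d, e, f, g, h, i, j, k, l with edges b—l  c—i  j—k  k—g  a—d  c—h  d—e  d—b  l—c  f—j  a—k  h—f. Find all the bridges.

c-i, d-e, g-k

The edges on the cycle a-d-b-l-c-h-f-j-k-a are not bridges since each lies on that cycle.
But removing k—g disconnects k from g; removing i—c disconnects i from c; removing d—e disconnects d from e — these are bridges.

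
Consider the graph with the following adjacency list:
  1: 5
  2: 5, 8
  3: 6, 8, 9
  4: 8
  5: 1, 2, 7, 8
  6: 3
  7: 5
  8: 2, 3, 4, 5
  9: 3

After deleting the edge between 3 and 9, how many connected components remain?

2

Before removal there is 1 component.
3-9 is a bridge — removing it separates 3's side from 9's side.
After removal: 2 components.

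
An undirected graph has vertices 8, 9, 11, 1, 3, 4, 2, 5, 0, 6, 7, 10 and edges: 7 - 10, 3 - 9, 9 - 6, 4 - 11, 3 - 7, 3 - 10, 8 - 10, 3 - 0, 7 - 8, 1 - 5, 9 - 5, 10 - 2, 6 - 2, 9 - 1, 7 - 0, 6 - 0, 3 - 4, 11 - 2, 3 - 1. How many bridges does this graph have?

0

The edges on the cycle 3-4-11-2-10-7-3 are not bridges since each lies on that cycle.
Every edge lies on some cycle, so there are no bridges.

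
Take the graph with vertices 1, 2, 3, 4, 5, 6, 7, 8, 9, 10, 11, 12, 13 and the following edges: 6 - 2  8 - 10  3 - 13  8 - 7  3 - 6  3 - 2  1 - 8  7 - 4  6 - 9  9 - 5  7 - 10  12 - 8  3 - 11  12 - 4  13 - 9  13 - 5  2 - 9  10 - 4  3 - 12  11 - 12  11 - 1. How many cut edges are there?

The edges on the cycle 8-7-10-8 are not bridges since each lies on that cycle.
Every edge lies on some cycle, so there are no bridges.

0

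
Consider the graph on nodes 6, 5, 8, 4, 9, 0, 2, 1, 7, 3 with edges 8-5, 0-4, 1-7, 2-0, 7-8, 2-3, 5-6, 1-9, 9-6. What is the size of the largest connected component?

Starting from 0 we can reach 0, 2, 3, 4. That is one component of size 4.
Starting from 1 we can reach 1, 5, 6, 7, 8, 9. That is one component of size 6.
The largest has 6 vertices.

6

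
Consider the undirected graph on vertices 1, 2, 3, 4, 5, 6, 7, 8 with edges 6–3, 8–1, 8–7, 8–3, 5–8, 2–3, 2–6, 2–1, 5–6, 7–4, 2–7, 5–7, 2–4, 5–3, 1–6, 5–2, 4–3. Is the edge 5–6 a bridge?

No

After removing 5–6, the path 5-2-6 still connects them, so the edge is not a bridge.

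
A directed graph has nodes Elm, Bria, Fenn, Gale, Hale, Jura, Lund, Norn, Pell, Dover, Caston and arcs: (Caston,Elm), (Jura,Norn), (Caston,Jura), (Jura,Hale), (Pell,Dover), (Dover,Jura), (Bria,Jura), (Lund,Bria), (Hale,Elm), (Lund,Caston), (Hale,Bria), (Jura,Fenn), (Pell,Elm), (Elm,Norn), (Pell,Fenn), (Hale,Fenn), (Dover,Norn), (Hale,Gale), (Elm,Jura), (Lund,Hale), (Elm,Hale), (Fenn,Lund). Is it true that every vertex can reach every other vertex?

No

There is no directed path from Hale to Pell, so the graph is not strongly connected.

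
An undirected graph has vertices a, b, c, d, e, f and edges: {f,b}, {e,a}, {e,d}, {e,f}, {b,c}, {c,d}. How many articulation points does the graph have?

1

Removing e increases the component count from 1 to 2, so e is a cut vertex.
By contrast removing a leaves 1 component; it is not a cut vertex. No other vertex is a cut vertex either.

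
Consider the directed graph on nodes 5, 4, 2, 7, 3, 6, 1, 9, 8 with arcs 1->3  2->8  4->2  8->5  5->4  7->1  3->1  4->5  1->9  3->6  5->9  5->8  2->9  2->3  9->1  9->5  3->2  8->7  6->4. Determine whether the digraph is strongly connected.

From 2 we can reach every vertex (1, 2, 3, 4, 5, 6, 7, 8, 9), and every vertex can reach 2 (1, 2, 3, 4, 5, 6, 7, 8, 9). So the whole graph is one strongly connected component.

Yes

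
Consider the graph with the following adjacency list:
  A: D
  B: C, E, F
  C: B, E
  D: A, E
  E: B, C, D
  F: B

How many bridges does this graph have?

3

The edges on the cycle C-B-E-C are not bridges since each lies on that cycle.
But removing D-A disconnects D from A; removing B-F disconnects B from F; removing E-D disconnects E from D — these are bridges.
That makes 3 bridges.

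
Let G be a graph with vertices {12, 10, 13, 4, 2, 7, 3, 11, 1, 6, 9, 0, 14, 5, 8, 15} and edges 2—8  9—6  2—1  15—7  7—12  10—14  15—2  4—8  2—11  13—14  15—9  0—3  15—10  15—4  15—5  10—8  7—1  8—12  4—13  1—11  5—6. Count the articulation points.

1

Removing 15 increases the component count from 2 to 3, so 15 is a cut vertex.
By contrast removing 11 leaves 2 components; it is not a cut vertex. No other vertex is a cut vertex either.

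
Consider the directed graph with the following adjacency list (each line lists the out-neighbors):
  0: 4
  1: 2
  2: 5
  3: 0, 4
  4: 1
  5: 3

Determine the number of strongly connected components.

1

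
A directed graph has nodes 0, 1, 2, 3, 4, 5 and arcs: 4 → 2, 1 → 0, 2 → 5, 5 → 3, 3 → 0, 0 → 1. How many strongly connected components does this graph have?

5

{0, 1} are all mutually reachable — one SCC of size 2.
{5} is an SCC by itself.
{4} is an SCC by itself.
{2} is an SCC by itself.
{3} is an SCC by itself.
That gives 5 strongly connected components.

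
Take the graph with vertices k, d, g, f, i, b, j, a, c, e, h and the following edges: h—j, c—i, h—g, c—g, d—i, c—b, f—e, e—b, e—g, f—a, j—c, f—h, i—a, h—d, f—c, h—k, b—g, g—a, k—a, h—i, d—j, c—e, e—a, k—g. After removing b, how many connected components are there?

1

With b gone, the remaining components are: {a, c, d, e, f, g, h, i, j, k}.
That is 1 component.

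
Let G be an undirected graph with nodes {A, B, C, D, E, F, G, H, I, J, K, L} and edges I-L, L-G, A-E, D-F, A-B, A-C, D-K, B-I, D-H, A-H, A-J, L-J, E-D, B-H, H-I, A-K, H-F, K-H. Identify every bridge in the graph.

A-C, G-L

The edges on the cycle A-E-D-K-A are not bridges since each lies on that cycle.
But removing L-G disconnects L from G; removing C-A disconnects C from A — these are bridges.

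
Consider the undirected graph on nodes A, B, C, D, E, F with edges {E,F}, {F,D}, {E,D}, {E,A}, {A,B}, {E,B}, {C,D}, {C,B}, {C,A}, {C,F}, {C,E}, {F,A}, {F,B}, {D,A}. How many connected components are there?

1

Starting from A we can reach A, B, C, D, E, F. That is one component of size 6.
Total: 1 component.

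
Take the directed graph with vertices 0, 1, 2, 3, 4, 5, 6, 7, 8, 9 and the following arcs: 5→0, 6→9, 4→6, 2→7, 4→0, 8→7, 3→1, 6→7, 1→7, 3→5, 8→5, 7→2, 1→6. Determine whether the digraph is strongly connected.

No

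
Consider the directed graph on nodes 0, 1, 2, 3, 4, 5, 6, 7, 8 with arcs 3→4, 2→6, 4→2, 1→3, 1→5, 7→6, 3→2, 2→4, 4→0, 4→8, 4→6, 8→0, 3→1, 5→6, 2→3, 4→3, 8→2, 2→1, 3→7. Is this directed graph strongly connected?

No

There is no directed path from 5 to 2, so the graph is not strongly connected.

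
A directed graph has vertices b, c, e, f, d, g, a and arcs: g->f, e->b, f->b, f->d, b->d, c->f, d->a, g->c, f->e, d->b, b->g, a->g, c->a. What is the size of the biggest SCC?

7

{a, b, c, d, e, f, g} are all mutually reachable — one SCC of size 7.
The largest has 7 vertices.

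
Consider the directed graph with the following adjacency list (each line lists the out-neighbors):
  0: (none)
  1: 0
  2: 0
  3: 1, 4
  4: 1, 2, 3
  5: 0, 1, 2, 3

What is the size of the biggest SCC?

{3, 4} are all mutually reachable — one SCC of size 2.
{1} is an SCC by itself.
{2} is an SCC by itself.
{5} is an SCC by itself.
{0} is an SCC by itself.
The largest has 2 vertices.

2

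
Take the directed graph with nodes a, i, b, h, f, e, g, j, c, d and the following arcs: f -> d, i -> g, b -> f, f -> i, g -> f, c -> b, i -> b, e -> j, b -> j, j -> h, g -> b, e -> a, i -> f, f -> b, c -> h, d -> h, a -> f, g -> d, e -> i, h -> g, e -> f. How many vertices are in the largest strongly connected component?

7

{b, d, f, g, h, i, j} are all mutually reachable — one SCC of size 7.
{c} is an SCC by itself.
{e} is an SCC by itself.
{a} is an SCC by itself.
The largest has 7 vertices.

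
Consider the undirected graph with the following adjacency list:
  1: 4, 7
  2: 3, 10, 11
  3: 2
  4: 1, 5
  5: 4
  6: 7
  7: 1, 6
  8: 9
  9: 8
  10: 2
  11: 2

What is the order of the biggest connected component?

Starting from 8 we can reach 8, 9. That is one component of size 2.
Starting from 2 we can reach 2, 3, 10, 11. That is one component of size 4.
Starting from 1 we can reach 1, 4, 5, 6, 7. That is one component of size 5.
The largest has 5 vertices.

5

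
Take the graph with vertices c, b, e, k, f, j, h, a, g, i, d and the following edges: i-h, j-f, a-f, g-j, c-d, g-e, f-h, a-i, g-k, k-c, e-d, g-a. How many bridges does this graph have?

0

The edges on the cycle a-i-h-f-a are not bridges since each lies on that cycle.
Every edge lies on some cycle, so there are no bridges.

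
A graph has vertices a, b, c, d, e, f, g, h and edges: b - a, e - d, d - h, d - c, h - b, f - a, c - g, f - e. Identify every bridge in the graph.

The edges on the cycle f-e-d-h-b-a-f are not bridges since each lies on that cycle.
But removing c - g disconnects c from g; removing d - c disconnects d from c — these are bridges.

c-d, c-g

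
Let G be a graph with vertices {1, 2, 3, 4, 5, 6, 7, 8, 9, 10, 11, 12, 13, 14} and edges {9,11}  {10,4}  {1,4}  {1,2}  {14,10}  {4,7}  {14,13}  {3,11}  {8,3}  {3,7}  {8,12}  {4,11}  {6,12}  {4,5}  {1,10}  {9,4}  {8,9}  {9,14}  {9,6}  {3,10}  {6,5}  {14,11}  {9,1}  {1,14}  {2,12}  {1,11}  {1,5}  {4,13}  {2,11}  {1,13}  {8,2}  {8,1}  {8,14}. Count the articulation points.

0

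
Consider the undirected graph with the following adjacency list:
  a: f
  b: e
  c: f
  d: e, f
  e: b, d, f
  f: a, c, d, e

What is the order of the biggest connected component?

6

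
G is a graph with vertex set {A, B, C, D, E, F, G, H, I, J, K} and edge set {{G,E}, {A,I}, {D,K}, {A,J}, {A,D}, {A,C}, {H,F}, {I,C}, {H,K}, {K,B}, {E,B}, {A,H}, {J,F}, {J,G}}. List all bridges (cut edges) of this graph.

The edges on the cycle A-I-C-A are not bridges since each lies on that cycle.
Every edge lies on some cycle, so there are no bridges.

none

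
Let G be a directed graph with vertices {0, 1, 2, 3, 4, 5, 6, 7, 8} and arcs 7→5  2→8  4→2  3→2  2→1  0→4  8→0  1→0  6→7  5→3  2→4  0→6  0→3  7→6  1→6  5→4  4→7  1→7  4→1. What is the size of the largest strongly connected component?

9

{0, 1, 2, 3, 4, 5, 6, 7, 8} are all mutually reachable — one SCC of size 9.
The largest has 9 vertices.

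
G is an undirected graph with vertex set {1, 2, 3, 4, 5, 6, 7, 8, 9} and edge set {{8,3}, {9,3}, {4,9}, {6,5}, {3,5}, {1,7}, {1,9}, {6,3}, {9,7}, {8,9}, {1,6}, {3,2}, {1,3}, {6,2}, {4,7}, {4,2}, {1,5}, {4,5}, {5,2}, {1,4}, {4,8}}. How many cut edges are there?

The edges on the cycle 4-8-3-5-4 are not bridges since each lies on that cycle.
Every edge lies on some cycle, so there are no bridges.

0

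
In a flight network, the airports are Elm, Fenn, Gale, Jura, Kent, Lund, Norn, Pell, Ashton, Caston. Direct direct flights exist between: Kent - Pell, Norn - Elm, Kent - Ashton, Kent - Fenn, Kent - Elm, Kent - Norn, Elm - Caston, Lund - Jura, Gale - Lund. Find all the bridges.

Ashton-Kent, Caston-Elm, Fenn-Kent, Gale-Lund, Jura-Lund, Kent-Pell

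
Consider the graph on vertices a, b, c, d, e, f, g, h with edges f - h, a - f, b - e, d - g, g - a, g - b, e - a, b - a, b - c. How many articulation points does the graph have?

4

Removing a increases the component count from 1 to 2, so a is a cut vertex.
Removing b increases the component count from 1 to 2, so b is a cut vertex.
Removing f increases the component count from 1 to 2, so f is a cut vertex.
Likewise g is a cut vertex.
By contrast removing c leaves 1 component; it is not a cut vertex. No other vertex is a cut vertex either.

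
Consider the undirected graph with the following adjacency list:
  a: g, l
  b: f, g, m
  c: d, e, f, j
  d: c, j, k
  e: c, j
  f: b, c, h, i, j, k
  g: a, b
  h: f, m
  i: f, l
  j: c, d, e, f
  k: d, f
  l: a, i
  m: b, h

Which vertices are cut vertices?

f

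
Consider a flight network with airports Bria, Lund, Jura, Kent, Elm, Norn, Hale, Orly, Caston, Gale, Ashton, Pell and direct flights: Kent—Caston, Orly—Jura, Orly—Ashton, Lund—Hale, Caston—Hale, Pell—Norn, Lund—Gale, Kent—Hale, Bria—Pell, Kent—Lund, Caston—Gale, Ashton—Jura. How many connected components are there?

4

Elm is isolated — a component by itself.
Starting from Jura we can reach Jura, Orly, Ashton. That is one component of size 3.
Starting from Bria we can reach Bria, Norn, Pell. That is one component of size 3.
Starting from Gale we can reach Gale, Hale, Kent, Lund, Caston. That is one component of size 5.
Total: 4 components.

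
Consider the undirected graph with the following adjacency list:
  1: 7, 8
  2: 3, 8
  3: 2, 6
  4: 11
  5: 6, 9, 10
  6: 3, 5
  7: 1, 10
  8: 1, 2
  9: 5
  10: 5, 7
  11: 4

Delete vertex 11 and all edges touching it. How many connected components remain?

With 11 gone, the remaining components are: {4}; {1, 2, 3, 5, 6, 7, 8, 9, 10}.
That is 2 components.

2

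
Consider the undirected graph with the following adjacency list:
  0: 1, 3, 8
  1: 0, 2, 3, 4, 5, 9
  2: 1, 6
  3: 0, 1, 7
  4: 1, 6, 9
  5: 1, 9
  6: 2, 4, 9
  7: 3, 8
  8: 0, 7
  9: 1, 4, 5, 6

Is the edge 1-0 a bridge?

After removing 1-0, the path 1-3-0 still connects them, so the edge is not a bridge.

No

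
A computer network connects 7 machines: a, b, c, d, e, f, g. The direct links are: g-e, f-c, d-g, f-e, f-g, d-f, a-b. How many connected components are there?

Starting from a we can reach a, b. That is one component of size 2.
Starting from c we can reach c, d, e, f, g. That is one component of size 5.
Total: 2 components.

2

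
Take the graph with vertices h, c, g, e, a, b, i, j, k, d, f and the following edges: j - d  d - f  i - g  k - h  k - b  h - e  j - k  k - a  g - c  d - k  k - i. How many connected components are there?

1

Starting from a we can reach a, b, c, d, e, f, g, h, i, j, k. That is one component of size 11.
Total: 1 component.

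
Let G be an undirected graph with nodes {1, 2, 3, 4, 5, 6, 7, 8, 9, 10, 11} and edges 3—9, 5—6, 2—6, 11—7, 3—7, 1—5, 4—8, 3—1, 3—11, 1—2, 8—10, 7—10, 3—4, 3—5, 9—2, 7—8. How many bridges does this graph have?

0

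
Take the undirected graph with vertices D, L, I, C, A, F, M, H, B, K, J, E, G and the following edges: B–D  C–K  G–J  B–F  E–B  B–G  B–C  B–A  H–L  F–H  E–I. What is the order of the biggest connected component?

12

M is isolated — a component by itself.
Starting from A we can reach A, B, C, D, E, F, G, H, I, J, K, L. That is one component of size 12.
The largest has 12 vertices.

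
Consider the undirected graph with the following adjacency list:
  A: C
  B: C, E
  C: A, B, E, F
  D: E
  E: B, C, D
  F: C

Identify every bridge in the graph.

A-C, C-F, D-E

The edges on the cycle E-C-B-E are not bridges since each lies on that cycle.
But removing C-F disconnects C from F; removing C-A disconnects C from A; removing E-D disconnects E from D — these are bridges.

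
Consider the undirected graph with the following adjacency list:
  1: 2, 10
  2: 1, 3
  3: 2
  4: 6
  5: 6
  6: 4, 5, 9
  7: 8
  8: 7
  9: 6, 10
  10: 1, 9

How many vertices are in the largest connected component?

8

Starting from 7 we can reach 7, 8. That is one component of size 2.
Starting from 1 we can reach 1, 2, 3, 4, 5, 6, 9, 10. That is one component of size 8.
The largest has 8 vertices.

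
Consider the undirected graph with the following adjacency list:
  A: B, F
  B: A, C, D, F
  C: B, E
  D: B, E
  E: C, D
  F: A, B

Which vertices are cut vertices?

B

Removing B increases the component count from 1 to 2, so B is a cut vertex.
By contrast removing F leaves 1 component; it is not a cut vertex. No other vertex is a cut vertex either.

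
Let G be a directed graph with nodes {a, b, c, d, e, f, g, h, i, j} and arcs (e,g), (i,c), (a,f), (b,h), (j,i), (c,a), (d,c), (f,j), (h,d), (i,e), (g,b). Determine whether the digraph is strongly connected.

Yes

From d we can reach every vertex (a, b, c, d, e, f, g, h, i, j), and every vertex can reach d (a, b, c, d, e, f, g, h, i, j). So the whole graph is one strongly connected component.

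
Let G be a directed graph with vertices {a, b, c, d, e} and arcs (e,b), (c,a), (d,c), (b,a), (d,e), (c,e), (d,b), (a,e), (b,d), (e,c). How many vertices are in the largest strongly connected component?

{a, b, c, d, e} are all mutually reachable — one SCC of size 5.
The largest has 5 vertices.

5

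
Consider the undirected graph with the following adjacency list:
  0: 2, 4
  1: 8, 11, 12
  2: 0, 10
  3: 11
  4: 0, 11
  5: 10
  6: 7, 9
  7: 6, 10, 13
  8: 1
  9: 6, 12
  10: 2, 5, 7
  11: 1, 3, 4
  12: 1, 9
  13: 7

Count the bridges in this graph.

The edges on the cycle 7-6-9-12-1-11-4-0-2-10-7 are not bridges since each lies on that cycle.
But removing 10-5 disconnects 10 from 5; removing 1-8 disconnects 1 from 8; removing 3-11 disconnects 3 from 11; removing 7-13 disconnects 7 from 13 — these are bridges.
That makes 4 bridges.

4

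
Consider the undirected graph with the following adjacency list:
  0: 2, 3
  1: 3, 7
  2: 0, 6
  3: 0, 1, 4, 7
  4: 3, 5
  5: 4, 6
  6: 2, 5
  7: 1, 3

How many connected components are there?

1

Starting from 0 we can reach 0, 1, 2, 3, 4, 5, 6, 7. That is one component of size 8.
Total: 1 component.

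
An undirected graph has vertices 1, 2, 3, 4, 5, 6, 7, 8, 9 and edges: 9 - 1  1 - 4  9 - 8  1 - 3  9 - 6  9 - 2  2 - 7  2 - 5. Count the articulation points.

3

Removing 1 increases the component count from 1 to 3, so 1 is a cut vertex.
Removing 2 increases the component count from 1 to 3, so 2 is a cut vertex.
Removing 9 increases the component count from 1 to 4, so 9 is a cut vertex.
By contrast removing 8 leaves 1 component; it is not a cut vertex. No other vertex is a cut vertex either.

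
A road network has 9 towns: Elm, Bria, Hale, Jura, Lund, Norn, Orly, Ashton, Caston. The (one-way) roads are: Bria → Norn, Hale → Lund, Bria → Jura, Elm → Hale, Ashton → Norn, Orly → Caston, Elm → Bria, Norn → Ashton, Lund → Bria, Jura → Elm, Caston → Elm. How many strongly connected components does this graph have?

{Elm, Bria, Hale, Jura, Lund} are all mutually reachable — one SCC of size 5.
{Norn, Ashton} are all mutually reachable — one SCC of size 2.
{Caston} is an SCC by itself.
{Orly} is an SCC by itself.
That gives 4 strongly connected components.

4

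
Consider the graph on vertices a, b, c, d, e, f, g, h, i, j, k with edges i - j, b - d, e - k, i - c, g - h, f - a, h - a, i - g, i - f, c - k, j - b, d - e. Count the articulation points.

Removing i increases the component count from 1 to 2, so i is a cut vertex.
By contrast removing c leaves 1 component; it is not a cut vertex. No other vertex is a cut vertex either.

1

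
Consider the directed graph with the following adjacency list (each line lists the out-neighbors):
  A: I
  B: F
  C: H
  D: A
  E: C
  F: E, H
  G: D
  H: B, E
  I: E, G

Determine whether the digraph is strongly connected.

No

There is no directed path from F to D, so the graph is not strongly connected.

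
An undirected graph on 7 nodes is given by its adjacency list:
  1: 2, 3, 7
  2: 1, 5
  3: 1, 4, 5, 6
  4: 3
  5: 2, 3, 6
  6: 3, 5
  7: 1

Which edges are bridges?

The edges on the cycle 3-5-6-3 are not bridges since each lies on that cycle.
But removing 1-7 disconnects 1 from 7; removing 3-4 disconnects 3 from 4 — these are bridges.

1-7, 3-4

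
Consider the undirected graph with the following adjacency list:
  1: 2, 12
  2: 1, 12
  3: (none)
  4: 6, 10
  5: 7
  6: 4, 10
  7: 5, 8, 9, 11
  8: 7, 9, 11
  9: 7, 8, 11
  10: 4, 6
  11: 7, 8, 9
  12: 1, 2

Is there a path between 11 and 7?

Yes

From 11 we can reach 5, 7, 8, 9, 11, which includes 7.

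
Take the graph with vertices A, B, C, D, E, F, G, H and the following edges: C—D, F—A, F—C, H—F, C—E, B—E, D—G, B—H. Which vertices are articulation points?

Removing C increases the component count from 1 to 2, so C is a cut vertex.
Removing D increases the component count from 1 to 2, so D is a cut vertex.
Removing F increases the component count from 1 to 2, so F is a cut vertex.
By contrast removing B leaves 1 component; it is not a cut vertex. No other vertex is a cut vertex either.

C, D, F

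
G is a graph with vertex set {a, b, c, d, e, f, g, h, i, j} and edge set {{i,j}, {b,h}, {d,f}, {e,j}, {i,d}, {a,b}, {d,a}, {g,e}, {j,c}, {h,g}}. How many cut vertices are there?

2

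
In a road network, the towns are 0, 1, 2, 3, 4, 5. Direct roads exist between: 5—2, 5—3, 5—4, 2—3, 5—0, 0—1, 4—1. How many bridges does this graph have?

0

The edges on the cycle 5-2-3-5 are not bridges since each lies on that cycle.
Every edge lies on some cycle, so there are no bridges.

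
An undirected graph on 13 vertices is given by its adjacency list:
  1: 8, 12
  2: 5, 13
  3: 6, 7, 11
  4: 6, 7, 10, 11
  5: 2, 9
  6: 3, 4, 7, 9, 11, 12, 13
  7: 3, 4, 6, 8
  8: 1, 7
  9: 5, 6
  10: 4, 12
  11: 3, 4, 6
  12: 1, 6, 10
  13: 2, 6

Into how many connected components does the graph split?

Starting from 1 we can reach 1, 2, 3, 4, 5, 6, 7, 8, 9, 10, 11, 12, 13. That is one component of size 13.
Total: 1 component.

1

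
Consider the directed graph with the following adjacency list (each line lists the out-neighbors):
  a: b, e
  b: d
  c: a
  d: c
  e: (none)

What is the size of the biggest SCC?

4

{a, b, c, d} are all mutually reachable — one SCC of size 4.
{e} is an SCC by itself.
The largest has 4 vertices.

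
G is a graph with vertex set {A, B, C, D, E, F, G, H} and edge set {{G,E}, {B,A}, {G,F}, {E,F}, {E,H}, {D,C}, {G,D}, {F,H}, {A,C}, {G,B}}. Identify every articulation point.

Removing G increases the component count from 1 to 2, so G is a cut vertex.
By contrast removing E leaves 1 component; it is not a cut vertex. No other vertex is a cut vertex either.

G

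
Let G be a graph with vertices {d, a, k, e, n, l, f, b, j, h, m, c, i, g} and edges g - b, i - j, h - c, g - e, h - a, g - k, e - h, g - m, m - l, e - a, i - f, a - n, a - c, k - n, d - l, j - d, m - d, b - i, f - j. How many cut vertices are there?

1

Removing g increases the component count from 1 to 2, so g is a cut vertex.
By contrast removing j leaves 1 component; it is not a cut vertex. No other vertex is a cut vertex either.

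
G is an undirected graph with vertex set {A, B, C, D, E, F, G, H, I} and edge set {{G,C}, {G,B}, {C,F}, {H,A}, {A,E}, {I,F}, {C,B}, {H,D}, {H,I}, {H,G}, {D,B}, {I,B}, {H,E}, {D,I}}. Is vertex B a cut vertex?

No

Deleting B leaves 1 component (was 1) (its neighbors C, D, G, I remain connected to each other), so B is not a cut vertex.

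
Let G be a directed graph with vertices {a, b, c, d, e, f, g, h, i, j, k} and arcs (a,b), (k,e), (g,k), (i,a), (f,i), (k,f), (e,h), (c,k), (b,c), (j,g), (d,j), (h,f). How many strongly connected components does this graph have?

4

{a, b, c, e, f, h, i, k} are all mutually reachable — one SCC of size 8.
{g} is an SCC by itself.
{j} is an SCC by itself.
{d} is an SCC by itself.
That gives 4 strongly connected components.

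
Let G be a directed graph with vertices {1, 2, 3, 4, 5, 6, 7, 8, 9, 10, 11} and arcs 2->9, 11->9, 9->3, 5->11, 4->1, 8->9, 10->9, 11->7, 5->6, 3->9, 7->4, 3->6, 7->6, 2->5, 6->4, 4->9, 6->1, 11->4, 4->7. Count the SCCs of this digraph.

7

{3, 4, 6, 7, 9} are all mutually reachable — one SCC of size 5.
{5} is an SCC by itself.
{10} is an SCC by itself.
{1} is an SCC by itself.
{11} is an SCC by itself.
(and 2 more singleton SCCs)
That gives 7 strongly connected components.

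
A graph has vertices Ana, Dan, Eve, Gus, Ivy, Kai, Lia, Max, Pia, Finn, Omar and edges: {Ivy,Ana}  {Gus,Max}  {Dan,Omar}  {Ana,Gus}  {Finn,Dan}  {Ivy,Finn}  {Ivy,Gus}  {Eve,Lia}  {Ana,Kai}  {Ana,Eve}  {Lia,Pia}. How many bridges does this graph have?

8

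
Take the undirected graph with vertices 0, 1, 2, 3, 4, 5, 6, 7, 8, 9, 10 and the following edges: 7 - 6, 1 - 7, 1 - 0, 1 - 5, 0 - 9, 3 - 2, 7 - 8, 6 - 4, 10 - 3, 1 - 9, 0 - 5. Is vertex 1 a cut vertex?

Yes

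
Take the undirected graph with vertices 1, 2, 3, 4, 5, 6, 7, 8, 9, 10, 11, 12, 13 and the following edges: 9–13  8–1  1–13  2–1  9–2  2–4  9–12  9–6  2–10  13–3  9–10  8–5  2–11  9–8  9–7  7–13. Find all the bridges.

The edges on the cycle 9-2-1-8-9 are not bridges since each lies on that cycle.
But removing 2–4 disconnects 2 from 4; removing 11–2 disconnects 11 from 2; removing 3–13 disconnects 3 from 13; removing 6–9 disconnects 6 from 9 — these are bridges.
In total 6 edges are bridges.

11-2, 12-9, 13-3, 2-4, 5-8, 6-9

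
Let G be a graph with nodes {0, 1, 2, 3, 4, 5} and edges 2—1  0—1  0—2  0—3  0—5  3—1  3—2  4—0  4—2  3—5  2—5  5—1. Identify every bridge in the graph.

The edges on the cycle 4-0-3-2-4 are not bridges since each lies on that cycle.
Every edge lies on some cycle, so there are no bridges.

none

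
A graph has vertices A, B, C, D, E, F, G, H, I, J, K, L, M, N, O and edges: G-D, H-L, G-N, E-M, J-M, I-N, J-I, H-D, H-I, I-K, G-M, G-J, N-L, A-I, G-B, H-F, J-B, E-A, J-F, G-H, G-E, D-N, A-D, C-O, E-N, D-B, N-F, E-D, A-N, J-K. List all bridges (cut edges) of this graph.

C-O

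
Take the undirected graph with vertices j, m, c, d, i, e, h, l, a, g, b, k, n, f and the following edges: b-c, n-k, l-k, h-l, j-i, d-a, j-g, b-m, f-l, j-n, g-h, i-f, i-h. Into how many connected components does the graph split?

e is isolated — a component by itself.
Starting from a we can reach a, d. That is one component of size 2.
Starting from b we can reach b, c, m. That is one component of size 3.
Starting from f we can reach f, g, h, i, j, k, l, n. That is one component of size 8.
Total: 4 components.

4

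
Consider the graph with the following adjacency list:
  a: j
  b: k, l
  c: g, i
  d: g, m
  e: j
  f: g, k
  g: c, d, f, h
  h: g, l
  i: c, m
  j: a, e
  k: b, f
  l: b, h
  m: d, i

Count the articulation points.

2

Removing g increases the component count from 2 to 3, so g is a cut vertex.
Removing j increases the component count from 2 to 3, so j is a cut vertex.
By contrast removing h leaves 2 components; it is not a cut vertex. No other vertex is a cut vertex either.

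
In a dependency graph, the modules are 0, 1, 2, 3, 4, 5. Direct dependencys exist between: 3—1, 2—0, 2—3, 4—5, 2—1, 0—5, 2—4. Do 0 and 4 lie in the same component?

Yes

From 0 we can reach 0, 1, 2, 3, 4, 5, which includes 4.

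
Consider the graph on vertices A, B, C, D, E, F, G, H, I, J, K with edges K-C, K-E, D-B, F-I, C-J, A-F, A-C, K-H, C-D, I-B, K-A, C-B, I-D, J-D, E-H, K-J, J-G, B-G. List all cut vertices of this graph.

K

Removing K increases the component count from 1 to 2, so K is a cut vertex.
By contrast removing B leaves 1 component; it is not a cut vertex. No other vertex is a cut vertex either.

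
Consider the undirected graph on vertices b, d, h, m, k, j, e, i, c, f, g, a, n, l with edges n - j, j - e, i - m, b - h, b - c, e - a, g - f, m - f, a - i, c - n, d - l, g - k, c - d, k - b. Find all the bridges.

b-h, c-d, d-l

The edges on the cycle g-k-b-c-n-j-e-a-i-m-f-g are not bridges since each lies on that cycle.
But removing d - l disconnects d from l; removing c - d disconnects c from d; removing b - h disconnects b from h — these are bridges.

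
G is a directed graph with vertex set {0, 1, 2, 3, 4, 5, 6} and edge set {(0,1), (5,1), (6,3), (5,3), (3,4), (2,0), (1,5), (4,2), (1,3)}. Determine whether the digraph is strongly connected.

There is no directed path from 0 to 6, so the graph is not strongly connected.

No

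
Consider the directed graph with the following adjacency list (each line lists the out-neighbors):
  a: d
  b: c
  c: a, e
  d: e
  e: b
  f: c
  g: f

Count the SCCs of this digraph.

{a, b, c, d, e} are all mutually reachable — one SCC of size 5.
{f} is an SCC by itself.
{g} is an SCC by itself.
That gives 3 strongly connected components.

3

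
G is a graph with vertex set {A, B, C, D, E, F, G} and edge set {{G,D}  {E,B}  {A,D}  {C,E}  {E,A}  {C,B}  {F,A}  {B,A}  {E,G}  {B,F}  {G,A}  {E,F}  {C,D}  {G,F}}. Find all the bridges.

The edges on the cycle C-E-G-A-F-B-C are not bridges since each lies on that cycle.
Every edge lies on some cycle, so there are no bridges.

none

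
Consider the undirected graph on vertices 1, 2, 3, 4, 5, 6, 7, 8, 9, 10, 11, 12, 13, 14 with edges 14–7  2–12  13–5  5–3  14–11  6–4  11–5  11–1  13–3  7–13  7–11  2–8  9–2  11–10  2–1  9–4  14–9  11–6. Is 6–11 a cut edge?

After removing 6–11, the path 6-4-9-14-11 still connects them, so the edge is not a bridge.

No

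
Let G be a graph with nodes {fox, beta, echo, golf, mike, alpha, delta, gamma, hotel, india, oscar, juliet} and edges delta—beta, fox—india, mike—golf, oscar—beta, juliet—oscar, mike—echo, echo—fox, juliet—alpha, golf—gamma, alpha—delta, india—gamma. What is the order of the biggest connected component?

hotel is isolated — a component by itself.
Starting from beta we can reach beta, alpha, delta, oscar, juliet. That is one component of size 5.
Starting from fox we can reach fox, echo, golf, mike, gamma, india. That is one component of size 6.
The largest has 6 vertices.

6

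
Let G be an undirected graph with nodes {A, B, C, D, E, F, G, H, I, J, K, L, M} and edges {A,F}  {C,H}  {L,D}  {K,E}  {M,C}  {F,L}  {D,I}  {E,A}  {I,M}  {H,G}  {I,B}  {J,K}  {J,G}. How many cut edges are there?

1

The edges on the cycle J-K-E-A-F-L-D-I-M-C-H-G-J are not bridges since each lies on that cycle.
But removing B-I disconnects B from I — this is a bridge.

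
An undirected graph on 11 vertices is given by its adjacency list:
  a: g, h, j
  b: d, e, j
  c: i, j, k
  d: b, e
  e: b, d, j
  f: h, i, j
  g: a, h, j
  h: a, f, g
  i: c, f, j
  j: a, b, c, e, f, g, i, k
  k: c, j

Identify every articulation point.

j

Removing j increases the component count from 1 to 2, so j is a cut vertex.
By contrast removing k leaves 1 component; it is not a cut vertex. No other vertex is a cut vertex either.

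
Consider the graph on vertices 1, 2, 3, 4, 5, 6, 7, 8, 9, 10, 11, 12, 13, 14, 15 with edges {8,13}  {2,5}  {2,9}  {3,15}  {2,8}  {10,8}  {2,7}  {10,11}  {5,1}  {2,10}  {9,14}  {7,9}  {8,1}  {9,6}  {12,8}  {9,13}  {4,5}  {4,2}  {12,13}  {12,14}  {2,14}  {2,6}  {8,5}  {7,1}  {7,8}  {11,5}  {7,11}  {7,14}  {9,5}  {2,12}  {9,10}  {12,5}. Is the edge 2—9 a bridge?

No

After removing 2—9, the path 2-7-9 still connects them, so the edge is not a bridge.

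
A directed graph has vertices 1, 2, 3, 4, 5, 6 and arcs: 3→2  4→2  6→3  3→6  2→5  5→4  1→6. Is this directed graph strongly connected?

There is no directed path from 6 to 1, so the graph is not strongly connected.

No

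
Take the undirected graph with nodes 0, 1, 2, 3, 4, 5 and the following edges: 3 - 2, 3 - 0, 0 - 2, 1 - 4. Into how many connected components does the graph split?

3

5 is isolated — a component by itself.
Starting from 1 we can reach 1, 4. That is one component of size 2.
Starting from 0 we can reach 0, 2, 3. That is one component of size 3.
Total: 3 components.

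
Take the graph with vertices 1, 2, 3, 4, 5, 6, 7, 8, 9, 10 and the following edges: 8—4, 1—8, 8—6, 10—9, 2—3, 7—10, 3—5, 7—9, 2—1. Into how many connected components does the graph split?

Starting from 7 we can reach 7, 9, 10. That is one component of size 3.
Starting from 1 we can reach 1, 2, 3, 4, 5, 6, 8. That is one component of size 7.
Total: 2 components.

2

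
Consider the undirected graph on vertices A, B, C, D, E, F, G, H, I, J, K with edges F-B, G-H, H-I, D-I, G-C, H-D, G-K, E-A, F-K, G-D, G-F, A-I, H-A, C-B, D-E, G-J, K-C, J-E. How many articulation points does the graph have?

1

Removing G increases the component count from 1 to 2, so G is a cut vertex.
By contrast removing E leaves 1 component; it is not a cut vertex. No other vertex is a cut vertex either.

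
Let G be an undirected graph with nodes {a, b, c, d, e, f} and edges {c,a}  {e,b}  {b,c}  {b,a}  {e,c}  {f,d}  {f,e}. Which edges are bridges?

The edges on the cycle e-b-a-c-e are not bridges since each lies on that cycle.
But removing e-f disconnects e from f; removing f-d disconnects f from d — these are bridges.

d-f, e-f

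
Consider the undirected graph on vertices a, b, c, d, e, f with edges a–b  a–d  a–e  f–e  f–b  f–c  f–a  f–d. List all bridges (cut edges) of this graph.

The edges on the cycle f-a-e-f are not bridges since each lies on that cycle.
But removing c–f disconnects c from f — this is a bridge.

c-f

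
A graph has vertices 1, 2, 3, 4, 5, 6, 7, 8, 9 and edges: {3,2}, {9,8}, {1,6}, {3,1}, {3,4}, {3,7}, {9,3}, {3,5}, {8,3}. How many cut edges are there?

6

The edges on the cycle 9-8-3-9 are not bridges since each lies on that cycle.
But removing 3-2 disconnects 3 from 2; removing 3-1 disconnects 3 from 1; removing 3-4 disconnects 3 from 4; removing 3-7 disconnects 3 from 7 — these are bridges.
In total 6 edges are bridges.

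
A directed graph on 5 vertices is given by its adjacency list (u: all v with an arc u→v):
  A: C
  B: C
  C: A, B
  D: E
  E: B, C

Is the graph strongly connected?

There is no directed path from E to D, so the graph is not strongly connected.

No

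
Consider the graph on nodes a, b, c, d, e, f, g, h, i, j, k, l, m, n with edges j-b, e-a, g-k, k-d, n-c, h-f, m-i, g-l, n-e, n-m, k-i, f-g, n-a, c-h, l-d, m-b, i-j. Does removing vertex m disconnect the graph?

No

Deleting m leaves 1 component (was 1) (its neighbors b, i, n remain connected to each other), so m is not a cut vertex.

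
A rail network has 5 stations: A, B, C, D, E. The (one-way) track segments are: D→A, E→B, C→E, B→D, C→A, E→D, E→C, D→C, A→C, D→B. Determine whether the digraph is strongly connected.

From A we can reach every vertex (A, B, C, D, E), and every vertex can reach A (A, B, C, D, E). So the whole graph is one strongly connected component.

Yes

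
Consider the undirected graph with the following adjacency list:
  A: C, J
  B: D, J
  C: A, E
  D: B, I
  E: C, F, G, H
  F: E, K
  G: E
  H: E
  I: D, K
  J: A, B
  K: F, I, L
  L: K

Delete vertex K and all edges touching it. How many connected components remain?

2

With K gone, the remaining components are: {L}; {A, B, C, D, E, F, G, H, I, J}.
That is 2 components.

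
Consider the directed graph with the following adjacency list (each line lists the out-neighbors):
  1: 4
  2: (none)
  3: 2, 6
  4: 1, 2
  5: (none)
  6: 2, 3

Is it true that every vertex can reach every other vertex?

No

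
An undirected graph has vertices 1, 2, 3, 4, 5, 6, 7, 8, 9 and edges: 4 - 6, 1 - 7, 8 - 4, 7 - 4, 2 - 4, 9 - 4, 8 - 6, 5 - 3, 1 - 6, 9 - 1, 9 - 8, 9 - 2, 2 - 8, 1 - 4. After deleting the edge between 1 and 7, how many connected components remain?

1 and 7 are still connected via 1-4-7, so the component count stays at 2.

2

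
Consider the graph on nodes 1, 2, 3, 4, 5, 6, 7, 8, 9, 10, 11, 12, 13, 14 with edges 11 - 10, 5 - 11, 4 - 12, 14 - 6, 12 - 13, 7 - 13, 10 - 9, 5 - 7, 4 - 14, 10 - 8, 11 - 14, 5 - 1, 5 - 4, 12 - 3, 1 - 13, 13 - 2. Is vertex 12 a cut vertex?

Deleting 12 raises the number of components from 1 to 2, so 12 is a cut vertex.

Yes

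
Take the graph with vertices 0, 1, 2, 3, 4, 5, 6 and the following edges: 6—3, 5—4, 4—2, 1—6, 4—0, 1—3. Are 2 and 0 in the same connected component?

Yes

From 2 we can reach 0, 2, 4, 5, which includes 0.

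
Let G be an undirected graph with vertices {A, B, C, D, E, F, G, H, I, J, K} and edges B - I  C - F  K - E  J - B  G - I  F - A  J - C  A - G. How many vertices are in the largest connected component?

7

H is isolated — a component by itself.
D is isolated — a component by itself.
Starting from E we can reach E, K. That is one component of size 2.
Starting from A we can reach A, B, C, F, G, I, J. That is one component of size 7.
The largest has 7 vertices.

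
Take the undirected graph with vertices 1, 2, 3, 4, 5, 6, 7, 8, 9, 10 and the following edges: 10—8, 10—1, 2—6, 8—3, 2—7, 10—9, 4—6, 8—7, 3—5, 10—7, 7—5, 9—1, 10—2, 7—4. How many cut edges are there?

The edges on the cycle 10-9-1-10 are not bridges since each lies on that cycle.
Every edge lies on some cycle, so there are no bridges.

0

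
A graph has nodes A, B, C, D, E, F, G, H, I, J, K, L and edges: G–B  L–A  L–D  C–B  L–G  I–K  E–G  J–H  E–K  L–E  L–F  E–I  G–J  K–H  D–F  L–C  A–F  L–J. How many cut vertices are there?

Removing L increases the component count from 1 to 2, so L is a cut vertex.
By contrast removing K leaves 1 component; it is not a cut vertex. No other vertex is a cut vertex either.

1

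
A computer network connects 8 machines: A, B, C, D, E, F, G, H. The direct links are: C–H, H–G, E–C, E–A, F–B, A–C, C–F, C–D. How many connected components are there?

Starting from A we can reach A, B, C, D, E, F, G, H. That is one component of size 8.
Total: 1 component.

1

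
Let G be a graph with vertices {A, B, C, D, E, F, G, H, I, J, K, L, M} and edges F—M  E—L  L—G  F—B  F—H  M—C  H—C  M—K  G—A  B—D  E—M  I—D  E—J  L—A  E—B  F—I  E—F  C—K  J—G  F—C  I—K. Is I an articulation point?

Deleting I leaves 1 component (was 1) (its neighbors D, F, K remain connected to each other), so I is not a cut vertex.

No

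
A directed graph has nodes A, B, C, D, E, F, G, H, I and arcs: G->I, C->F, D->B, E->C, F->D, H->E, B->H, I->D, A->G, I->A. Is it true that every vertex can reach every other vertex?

No

There is no directed path from E to I, so the graph is not strongly connected.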